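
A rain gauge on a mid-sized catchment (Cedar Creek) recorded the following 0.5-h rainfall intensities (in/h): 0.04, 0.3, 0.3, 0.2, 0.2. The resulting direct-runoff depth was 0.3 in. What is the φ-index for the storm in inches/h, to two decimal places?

Only the 4 blocks with intensity above φ contribute runoff: 0.3, 0.3, 0.2, 0.2 in/h.
Σ(I−φ)·Δt = d  ⇒  (0.3+0.3+0.2+0.2 − 4φ)·0.5 = 0.3
φ = (1.000 − 0.3/0.5) / 4 = 0.10 in/h.

φ ≈ 0.10 in/h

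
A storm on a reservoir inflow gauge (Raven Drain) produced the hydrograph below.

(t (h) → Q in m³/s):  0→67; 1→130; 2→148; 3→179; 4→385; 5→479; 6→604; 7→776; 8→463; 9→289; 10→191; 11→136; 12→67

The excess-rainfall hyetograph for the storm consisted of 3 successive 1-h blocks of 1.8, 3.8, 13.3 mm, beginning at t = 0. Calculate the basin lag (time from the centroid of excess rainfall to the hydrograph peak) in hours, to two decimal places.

t_L ≈ 4.89 h

Centroid of excess rainfall: t_c = Σ P_i·t̄_i / ΣP_i = 2.1085 h (block centres at 0.5, 1.5, 2.5 h).
Hydrograph peak occurs at t = 7 h, so basin lag t_L = 7 − 2.1085 = 4.89 h.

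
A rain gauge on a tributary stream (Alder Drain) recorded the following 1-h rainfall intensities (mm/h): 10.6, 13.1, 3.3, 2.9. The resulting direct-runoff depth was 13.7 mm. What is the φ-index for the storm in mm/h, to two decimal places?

Only the 2 blocks with intensity above φ contribute runoff: 10.6, 13.1 mm/h.
Σ(I−φ)·Δt = d  ⇒  (10.6+13.1 − 2φ)·1 = 13.7
φ = (23.70 − 13.7/1) / 2 = 5.00 mm/h.

φ ≈ 5.00 mm/h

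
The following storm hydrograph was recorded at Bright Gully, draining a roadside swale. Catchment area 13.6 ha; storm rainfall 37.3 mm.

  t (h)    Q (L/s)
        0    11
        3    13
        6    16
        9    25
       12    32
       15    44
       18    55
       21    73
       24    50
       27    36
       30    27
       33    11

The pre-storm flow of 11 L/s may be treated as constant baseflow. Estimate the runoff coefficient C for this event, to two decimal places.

C ≈ 0.56

ΣQ_DR = 261.0 L/s; V = ΣQ_DR·Δt = 2.819 × 10^6 L.
Runoff depth d = V / A = 20.73 mm.
C = d / P = 20.73 / 37.3 = 0.56.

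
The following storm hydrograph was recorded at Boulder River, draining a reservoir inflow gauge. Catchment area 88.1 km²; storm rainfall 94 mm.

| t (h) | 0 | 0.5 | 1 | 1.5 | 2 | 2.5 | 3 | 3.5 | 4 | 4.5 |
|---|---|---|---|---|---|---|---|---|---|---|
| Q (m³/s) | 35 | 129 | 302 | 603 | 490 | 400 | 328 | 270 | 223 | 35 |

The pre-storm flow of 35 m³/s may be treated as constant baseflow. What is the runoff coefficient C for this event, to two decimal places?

C ≈ 0.54

ΣQ_DR = 2465 m³/s; V = ΣQ_DR·Δt = 4.437 × 10^6 m³.
Runoff depth d = V / A = 50.36 mm.
C = d / P = 50.36 / 94 = 0.54.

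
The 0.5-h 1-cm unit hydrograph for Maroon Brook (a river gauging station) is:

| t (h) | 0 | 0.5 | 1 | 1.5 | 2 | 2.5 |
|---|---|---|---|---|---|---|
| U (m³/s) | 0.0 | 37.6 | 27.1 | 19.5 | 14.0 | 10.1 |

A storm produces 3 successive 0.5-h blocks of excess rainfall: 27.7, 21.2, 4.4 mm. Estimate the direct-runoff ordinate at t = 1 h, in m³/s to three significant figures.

By discrete convolution, Q_j = Σ (P_i / 10 mm) · U_{j−i}.
At t = 1 h (j=2): Q = (27.7/10)·27.1 + (21.2/10)·37.6 + (4.4/10)·0.0 = 155 m³/s.

Q ≈ 155 m³/s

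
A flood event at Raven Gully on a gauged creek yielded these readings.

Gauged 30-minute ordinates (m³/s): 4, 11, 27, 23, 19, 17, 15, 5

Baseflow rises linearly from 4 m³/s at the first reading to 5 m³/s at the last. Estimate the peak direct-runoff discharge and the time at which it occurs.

Q_p = 22.71 m³/s at t = 1 h

Subtracting baseflow gives direct-runoff ordinates: 0.00, 6.86, 22.71, 18.57, 14.43, 12.29, 10.14, 0.00 m³/s.
The maximum is 22.71 m³/s, occurring at the reading for t = 1 h.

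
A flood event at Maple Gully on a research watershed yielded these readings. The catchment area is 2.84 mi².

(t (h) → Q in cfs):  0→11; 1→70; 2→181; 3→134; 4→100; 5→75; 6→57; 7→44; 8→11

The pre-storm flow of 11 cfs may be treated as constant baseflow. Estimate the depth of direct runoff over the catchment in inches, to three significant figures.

Direct runoff: 0.0, 59.0, 170.0, 123.0, 89.0, 64.0, 46.0, 33.0, 0.0 cfs; ΣQ_DR = 584.0 cfs.
V = ΣQ_DR · Δt = 584.0 × 3600 s = 2.102 × 10^6 ft³.
Over A = 2.84 mi², depth = V / A = 0.319 in.

d ≈ 0.319 in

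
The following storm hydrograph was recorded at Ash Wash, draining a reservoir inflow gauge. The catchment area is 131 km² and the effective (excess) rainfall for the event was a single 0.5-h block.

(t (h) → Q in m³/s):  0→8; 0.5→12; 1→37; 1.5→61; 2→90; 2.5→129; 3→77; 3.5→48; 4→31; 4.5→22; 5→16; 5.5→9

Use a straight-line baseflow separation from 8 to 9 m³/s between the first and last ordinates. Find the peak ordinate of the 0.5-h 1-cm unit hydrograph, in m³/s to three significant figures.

U_p ≈ 200 m³/s

Direct runoff: 0.00, 3.91, 28.82, 52.73, 81.64, 120.55, 68.45, 39.36, 22.27, 13.18, 7.09, 0.00 m³/s; ΣQ_DR = 438.0 m³/s, peak = 120.55 m³/s.
Runoff depth d = ΣQ_DR·Δt / A = 438.0 × 1800 / (131 km²) = 6.018 mm.
The 1-cm UH is the DRH scaled by (10 mm)/d, so U_p = 120.55 × 10/6.018 = 200 m³/s.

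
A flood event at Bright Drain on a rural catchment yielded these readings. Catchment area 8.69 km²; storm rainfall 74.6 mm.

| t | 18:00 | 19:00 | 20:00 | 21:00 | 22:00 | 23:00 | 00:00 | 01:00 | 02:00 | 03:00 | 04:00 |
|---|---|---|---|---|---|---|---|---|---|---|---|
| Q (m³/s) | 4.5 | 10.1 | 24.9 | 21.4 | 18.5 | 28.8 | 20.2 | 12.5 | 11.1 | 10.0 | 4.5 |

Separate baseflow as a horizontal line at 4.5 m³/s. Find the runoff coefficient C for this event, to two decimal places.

C ≈ 0.65

ΣQ_DR = 117.0 m³/s; V = ΣQ_DR·Δt = 4.212 × 10^5 m³.
Runoff depth d = V / A = 48.47 mm.
C = d / P = 48.47 / 74.6 = 0.65.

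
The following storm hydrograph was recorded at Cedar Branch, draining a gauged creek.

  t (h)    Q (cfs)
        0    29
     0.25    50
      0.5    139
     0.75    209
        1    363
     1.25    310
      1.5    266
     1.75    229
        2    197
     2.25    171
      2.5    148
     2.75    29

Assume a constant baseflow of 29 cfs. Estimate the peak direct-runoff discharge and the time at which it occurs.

Q_p = 334.0 cfs at t = 1 h

Subtracting baseflow gives direct-runoff ordinates: 0.0, 21.0, 110.0, 180.0, 334.0, 281.0, 237.0, 200.0, 168.0, 142.0, 119.0, 0.0 cfs.
The maximum is 334.0 cfs, occurring at the reading for t = 1 h.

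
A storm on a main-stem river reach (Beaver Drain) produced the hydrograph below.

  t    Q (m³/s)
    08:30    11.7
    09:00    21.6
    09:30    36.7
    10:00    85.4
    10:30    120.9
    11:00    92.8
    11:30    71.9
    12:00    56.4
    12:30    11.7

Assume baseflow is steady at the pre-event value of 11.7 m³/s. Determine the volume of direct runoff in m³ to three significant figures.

Direct-runoff ordinates (Q − Q_b): 0.0, 9.9, 25.0, 73.7, 109.2, 81.1, 60.2, 44.7, 0.0 m³/s.
ΣQ_DR = 403.8 m³/s.
With Δt = 0.5 h = 1800 s, V = ΣQ_DR · Δt = 403.8 × 1800 = 7.27 × 10^5 m³.

V ≈ 7.27 × 10^5 m³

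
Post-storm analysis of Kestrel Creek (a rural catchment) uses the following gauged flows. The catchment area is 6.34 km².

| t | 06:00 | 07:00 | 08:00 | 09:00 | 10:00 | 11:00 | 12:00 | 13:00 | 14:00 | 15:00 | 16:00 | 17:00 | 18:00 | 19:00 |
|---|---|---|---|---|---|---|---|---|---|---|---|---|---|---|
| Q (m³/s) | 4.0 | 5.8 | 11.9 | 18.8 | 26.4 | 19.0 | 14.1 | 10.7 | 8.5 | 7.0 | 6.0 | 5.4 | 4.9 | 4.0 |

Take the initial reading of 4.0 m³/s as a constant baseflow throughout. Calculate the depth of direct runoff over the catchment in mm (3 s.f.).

d ≈ 51.4 mm

Direct runoff: 0.0, 1.8, 7.9, 14.8, 22.4, 15.0, 10.1, 6.7, 4.5, 3.0, 2.0, 1.4, 0.9, 0.0 m³/s; ΣQ_DR = 90.50 m³/s.
V = ΣQ_DR · Δt = 90.50 × 3600 s = 3.258 × 10^5 m³.
Over A = 6.34 km², depth = V / A = 51.4 mm.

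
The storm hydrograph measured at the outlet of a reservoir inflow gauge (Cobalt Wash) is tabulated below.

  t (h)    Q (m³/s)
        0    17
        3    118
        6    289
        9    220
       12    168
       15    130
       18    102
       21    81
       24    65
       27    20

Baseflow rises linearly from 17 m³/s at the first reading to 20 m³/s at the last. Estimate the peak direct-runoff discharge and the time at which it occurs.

Q_p = 271.33 m³/s at t = 6 h

Subtracting baseflow gives direct-runoff ordinates: 0.00, 100.67, 271.33, 202.00, 149.67, 111.33, 83.00, 61.67, 45.33, 0.00 m³/s.
The maximum is 271.33 m³/s, occurring at the reading for t = 6 h.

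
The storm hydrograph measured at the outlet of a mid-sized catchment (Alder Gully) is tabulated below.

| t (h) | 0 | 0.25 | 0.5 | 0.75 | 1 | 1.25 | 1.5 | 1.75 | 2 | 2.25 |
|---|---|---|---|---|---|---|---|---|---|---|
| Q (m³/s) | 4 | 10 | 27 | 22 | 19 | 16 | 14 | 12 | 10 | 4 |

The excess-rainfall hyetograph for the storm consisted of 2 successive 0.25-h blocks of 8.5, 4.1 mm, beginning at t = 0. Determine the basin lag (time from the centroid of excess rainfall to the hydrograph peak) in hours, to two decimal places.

Centroid of excess rainfall: t_c = Σ P_i·t̄_i / ΣP_i = 0.2063 h (block centres at 0.125, 0.375 h).
Hydrograph peak occurs at t = 0.5 h, so basin lag t_L = 0.5 − 0.2063 = 0.29 h.

t_L ≈ 0.29 h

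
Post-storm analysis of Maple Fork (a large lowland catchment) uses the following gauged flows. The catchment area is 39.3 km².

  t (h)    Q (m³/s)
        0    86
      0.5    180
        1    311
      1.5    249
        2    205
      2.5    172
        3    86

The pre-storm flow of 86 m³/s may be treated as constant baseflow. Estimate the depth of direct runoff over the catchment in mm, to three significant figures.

d ≈ 31.5 mm

Direct runoff: 0.0, 94.0, 225.0, 163.0, 119.0, 86.0, 0.0 m³/s; ΣQ_DR = 687.0 m³/s.
V = ΣQ_DR · Δt = 687.0 × 1800 s = 1.237 × 10^6 m³.
Over A = 39.3 km², depth = V / A = 31.5 mm.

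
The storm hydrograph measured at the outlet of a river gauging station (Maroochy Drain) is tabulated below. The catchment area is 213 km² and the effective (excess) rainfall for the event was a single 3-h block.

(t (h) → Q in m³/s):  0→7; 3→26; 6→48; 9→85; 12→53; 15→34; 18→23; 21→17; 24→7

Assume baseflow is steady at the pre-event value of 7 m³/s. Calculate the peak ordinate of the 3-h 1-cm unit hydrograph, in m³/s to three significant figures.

U_p ≈ 64.9 m³/s

Direct runoff: 0.0, 19.0, 41.0, 78.0, 46.0, 27.0, 16.0, 10.0, 0.0 m³/s; ΣQ_DR = 237.0 m³/s, peak = 78.0 m³/s.
Runoff depth d = ΣQ_DR·Δt / A = 237.0 × 10800 / (213 km²) = 12.02 mm.
The 1-cm UH is the DRH scaled by (10 mm)/d, so U_p = 78.0 × 10/12.02 = 64.9 m³/s.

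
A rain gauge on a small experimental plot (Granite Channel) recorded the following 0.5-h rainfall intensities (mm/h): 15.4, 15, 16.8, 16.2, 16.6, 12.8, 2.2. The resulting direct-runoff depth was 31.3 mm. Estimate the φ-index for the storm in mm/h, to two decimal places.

φ ≈ 5.03 mm/h

Only the 6 blocks with intensity above φ contribute runoff: 15.4, 15, 16.8, 16.2, 16.6, 12.8 mm/h.
Σ(I−φ)·Δt = d  ⇒  (15.4+15+16.8+16.2+16.6+12.8 − 6φ)·0.5 = 31.3
φ = (92.80 − 31.3/0.5) / 6 = 5.03 mm/h.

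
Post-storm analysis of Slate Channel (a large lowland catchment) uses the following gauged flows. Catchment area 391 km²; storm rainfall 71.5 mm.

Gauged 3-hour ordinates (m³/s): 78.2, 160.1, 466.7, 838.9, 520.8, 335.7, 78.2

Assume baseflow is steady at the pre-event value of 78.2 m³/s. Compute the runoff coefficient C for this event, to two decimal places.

ΣQ_DR = 1931 m³/s; V = ΣQ_DR·Δt = 2.086 × 10^7 m³.
Runoff depth d = V / A = 53.34 mm.
C = d / P = 53.34 / 71.5 = 0.75.

C ≈ 0.75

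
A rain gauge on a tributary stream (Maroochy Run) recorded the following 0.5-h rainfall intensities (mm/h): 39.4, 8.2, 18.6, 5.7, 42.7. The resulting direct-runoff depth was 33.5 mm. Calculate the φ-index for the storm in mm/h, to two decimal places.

φ ≈ 11.23 mm/h

Only the 3 blocks with intensity above φ contribute runoff: 39.4, 18.6, 42.7 mm/h.
Σ(I−φ)·Δt = d  ⇒  (39.4+18.6+42.7 − 3φ)·0.5 = 33.5
φ = (100.7 − 33.5/0.5) / 3 = 11.23 mm/h.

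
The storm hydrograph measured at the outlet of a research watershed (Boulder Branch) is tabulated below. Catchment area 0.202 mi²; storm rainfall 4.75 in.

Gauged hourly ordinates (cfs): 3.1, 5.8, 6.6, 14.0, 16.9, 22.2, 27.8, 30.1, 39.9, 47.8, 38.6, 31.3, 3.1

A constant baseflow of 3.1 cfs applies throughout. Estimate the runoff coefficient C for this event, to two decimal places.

C ≈ 0.40

ΣQ_DR = 246.9 cfs; V = ΣQ_DR·Δt = 8.888 × 10^5 ft³.
Runoff depth d = V / A = 1.894 in.
C = d / P = 1.894 / 4.75 = 0.40.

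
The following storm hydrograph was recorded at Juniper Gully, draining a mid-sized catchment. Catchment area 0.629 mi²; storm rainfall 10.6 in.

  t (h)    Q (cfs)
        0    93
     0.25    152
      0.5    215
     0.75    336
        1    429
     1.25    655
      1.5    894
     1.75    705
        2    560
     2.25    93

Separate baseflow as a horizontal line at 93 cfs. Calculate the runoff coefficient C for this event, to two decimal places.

C ≈ 0.19

ΣQ_DR = 3202 cfs; V = ΣQ_DR·Δt = 2.882 × 10^6 ft³.
Runoff depth d = V / A = 1.972 in.
C = d / P = 1.972 / 10.6 = 0.19.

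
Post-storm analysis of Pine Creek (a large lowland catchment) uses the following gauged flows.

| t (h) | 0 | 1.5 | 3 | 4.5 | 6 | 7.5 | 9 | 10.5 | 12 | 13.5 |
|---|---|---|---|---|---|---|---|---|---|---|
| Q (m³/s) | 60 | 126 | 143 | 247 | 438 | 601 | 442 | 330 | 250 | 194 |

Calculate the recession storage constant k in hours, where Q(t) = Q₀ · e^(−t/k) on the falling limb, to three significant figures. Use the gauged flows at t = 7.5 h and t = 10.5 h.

On the falling limb, Q drops from 601 to 330 m³/s between t = 7.5 h and t = 10.5 h (Δt = 3 h).
k = −Δt / ln(Q₂/Q₁) = −3 / ln(330/601) = 5.00 h.

k ≈ 5.00 h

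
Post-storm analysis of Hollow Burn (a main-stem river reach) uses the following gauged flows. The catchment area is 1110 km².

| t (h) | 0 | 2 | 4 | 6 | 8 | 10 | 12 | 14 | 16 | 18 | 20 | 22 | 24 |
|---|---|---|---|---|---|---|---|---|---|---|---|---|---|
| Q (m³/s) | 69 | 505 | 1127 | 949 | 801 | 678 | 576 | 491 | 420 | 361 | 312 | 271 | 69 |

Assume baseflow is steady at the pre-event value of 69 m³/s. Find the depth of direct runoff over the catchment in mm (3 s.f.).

d ≈ 37.2 mm

Direct runoff: 0.0, 436.0, 1058.0, 880.0, 732.0, 609.0, 507.0, 422.0, 351.0, 292.0, 243.0, 202.0, 0.0 m³/s; ΣQ_DR = 5732 m³/s.
V = ΣQ_DR · Δt = 5732 × 7200 s = 4.127 × 10^7 m³.
Over A = 1110 km², depth = V / A = 37.2 mm.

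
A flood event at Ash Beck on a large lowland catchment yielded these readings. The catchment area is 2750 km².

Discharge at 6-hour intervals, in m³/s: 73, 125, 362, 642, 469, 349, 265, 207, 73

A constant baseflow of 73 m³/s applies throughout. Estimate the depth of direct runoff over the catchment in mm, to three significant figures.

Direct runoff: 0.0, 52.0, 289.0, 569.0, 396.0, 276.0, 192.0, 134.0, 0.0 m³/s; ΣQ_DR = 1908 m³/s.
V = ΣQ_DR · Δt = 1908 × 21600 s = 4.121 × 10^7 m³.
Over A = 2750 km², depth = V / A = 15.0 mm.

d ≈ 15.0 mm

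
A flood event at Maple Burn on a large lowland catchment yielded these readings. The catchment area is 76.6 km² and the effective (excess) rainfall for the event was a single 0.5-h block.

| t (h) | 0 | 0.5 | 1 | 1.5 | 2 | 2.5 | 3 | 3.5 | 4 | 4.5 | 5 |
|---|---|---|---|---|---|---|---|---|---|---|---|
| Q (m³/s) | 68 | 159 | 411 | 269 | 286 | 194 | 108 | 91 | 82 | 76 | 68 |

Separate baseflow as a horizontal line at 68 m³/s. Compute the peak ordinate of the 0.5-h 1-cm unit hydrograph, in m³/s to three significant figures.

U_p ≈ 137 m³/s

Direct runoff: 0.0, 91.0, 343.0, 201.0, 218.0, 126.0, 40.0, 23.0, 14.0, 8.0, 0.0 m³/s; ΣQ_DR = 1064 m³/s, peak = 343.0 m³/s.
Runoff depth d = ΣQ_DR·Δt / A = 1064 × 1800 / (76.6 km²) = 25.00 mm.
The 1-cm UH is the DRH scaled by (10 mm)/d, so U_p = 343.0 × 10/25.00 = 137 m³/s.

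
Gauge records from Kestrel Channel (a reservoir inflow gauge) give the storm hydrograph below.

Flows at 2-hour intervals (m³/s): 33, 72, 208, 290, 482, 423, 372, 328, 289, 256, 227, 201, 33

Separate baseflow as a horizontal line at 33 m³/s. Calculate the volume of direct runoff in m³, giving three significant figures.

Direct-runoff ordinates (Q − Q_b): 0.0, 39.0, 175.0, 257.0, 449.0, 390.0, 339.0, 295.0, 256.0, 223.0, 194.0, 168.0, 0.0 m³/s.
ΣQ_DR = 2785 m³/s.
With Δt = 2 h = 7200 s, V = ΣQ_DR · Δt = 2785 × 7200 = 2.01 × 10^7 m³.

V ≈ 2.01 × 10^7 m³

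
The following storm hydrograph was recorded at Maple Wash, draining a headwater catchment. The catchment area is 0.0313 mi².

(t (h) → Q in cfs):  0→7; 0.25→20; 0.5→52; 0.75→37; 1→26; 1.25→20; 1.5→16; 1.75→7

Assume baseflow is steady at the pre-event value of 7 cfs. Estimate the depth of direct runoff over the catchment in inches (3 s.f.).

d ≈ 1.60 in

Direct runoff: 0.0, 13.0, 45.0, 30.0, 19.0, 13.0, 9.0, 0.0 cfs; ΣQ_DR = 129.0 cfs.
V = ΣQ_DR · Δt = 129.0 × 900 s = 1.161 × 10^5 ft³.
Over A = 0.0313 mi², depth = V / A = 1.60 in.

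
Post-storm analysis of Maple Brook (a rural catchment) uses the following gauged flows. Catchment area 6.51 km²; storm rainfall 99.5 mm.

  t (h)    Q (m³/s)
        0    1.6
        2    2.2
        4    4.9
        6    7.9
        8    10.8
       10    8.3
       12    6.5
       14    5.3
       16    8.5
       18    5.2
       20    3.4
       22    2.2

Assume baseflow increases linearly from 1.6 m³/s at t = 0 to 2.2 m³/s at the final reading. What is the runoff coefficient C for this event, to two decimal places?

C ≈ 0.49

ΣQ_DR = 44.00 m³/s; V = ΣQ_DR·Δt = 3.168 × 10^5 m³.
Runoff depth d = V / A = 48.66 mm.
C = d / P = 48.66 / 99.5 = 0.49.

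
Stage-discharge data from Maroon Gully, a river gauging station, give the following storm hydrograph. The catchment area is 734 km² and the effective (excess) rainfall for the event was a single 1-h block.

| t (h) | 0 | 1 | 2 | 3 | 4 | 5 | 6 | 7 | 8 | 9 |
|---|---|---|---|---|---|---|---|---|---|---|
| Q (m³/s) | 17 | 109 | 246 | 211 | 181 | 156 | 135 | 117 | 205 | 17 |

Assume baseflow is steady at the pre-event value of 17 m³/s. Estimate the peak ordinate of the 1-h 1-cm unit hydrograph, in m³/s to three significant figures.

Direct runoff: 0.0, 92.0, 229.0, 194.0, 164.0, 139.0, 118.0, 100.0, 188.0, 0.0 m³/s; ΣQ_DR = 1224 m³/s, peak = 229.0 m³/s.
Runoff depth d = ΣQ_DR·Δt / A = 1224 × 3600 / (734 km²) = 6.003 mm.
The 1-cm UH is the DRH scaled by (10 mm)/d, so U_p = 229.0 × 10/6.003 = 381 m³/s.

U_p ≈ 381 m³/s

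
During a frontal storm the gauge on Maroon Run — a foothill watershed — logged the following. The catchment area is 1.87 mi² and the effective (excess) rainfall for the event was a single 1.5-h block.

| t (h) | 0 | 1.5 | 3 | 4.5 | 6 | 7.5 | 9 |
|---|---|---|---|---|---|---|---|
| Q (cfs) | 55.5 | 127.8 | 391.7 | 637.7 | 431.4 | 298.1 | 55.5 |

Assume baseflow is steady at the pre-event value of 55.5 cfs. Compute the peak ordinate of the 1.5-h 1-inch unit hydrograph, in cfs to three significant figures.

U_p ≈ 291 cfs

Direct runoff: 0.0, 72.3, 336.2, 582.2, 375.9, 242.6, 0.0 cfs; ΣQ_DR = 1609 cfs, peak = 582.2 cfs.
Runoff depth d = ΣQ_DR·Δt / A = 1609 × 5400 / (1.87 mi²) = 2.000 in.
The 1-inch UH is the DRH scaled by (1 in)/d, so U_p = 582.2 × 1/2.000 = 291 cfs.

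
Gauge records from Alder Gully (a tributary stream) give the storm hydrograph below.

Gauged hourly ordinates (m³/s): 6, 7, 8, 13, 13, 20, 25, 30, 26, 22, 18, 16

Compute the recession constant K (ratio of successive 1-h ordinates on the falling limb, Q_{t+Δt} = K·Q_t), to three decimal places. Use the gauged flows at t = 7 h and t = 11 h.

Using the recession-limb readings at t = 7 h and t = 11 h: Q falls from 30 to 16 m³/s over 4 intervals.
K = (Q₂/Q₁)^(1/4) = (16/30)^(1/4) = 0.855.

K ≈ 0.855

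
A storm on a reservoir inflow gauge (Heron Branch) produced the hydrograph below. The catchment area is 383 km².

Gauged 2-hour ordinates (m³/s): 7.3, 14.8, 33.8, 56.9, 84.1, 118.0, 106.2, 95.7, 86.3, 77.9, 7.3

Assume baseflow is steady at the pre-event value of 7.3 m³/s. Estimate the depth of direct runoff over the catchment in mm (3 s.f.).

d ≈ 11.4 mm

Direct runoff: 0.0, 7.5, 26.5, 49.6, 76.8, 110.7, 98.9, 88.4, 79.0, 70.6, 0.0 m³/s; ΣQ_DR = 608.0 m³/s.
V = ΣQ_DR · Δt = 608.0 × 7200 s = 4.378 × 10^6 m³.
Over A = 383 km², depth = V / A = 11.4 mm.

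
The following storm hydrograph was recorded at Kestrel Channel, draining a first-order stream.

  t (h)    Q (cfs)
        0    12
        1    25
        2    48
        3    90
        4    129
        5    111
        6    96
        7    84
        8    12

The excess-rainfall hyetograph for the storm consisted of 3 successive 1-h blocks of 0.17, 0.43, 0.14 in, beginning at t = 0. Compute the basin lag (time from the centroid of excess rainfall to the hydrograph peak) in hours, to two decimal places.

Centroid of excess rainfall: t_c = Σ P_i·t̄_i / ΣP_i = 1.4595 h (block centres at 0.5, 1.5, 2.5 h).
Hydrograph peak occurs at t = 4 h, so basin lag t_L = 4 − 1.4595 = 2.54 h.

t_L ≈ 2.54 h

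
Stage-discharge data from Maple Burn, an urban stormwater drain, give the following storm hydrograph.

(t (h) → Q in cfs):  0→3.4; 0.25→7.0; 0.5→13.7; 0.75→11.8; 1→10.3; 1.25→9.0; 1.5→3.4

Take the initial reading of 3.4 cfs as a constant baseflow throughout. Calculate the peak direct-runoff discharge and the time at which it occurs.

Subtracting baseflow gives direct-runoff ordinates: 0.0, 3.6, 10.3, 8.4, 6.9, 5.6, 0.0 cfs.
The maximum is 10.3 cfs, occurring at the reading for t = 0.5 h.

Q_p = 10.3 cfs at t = 0.5 h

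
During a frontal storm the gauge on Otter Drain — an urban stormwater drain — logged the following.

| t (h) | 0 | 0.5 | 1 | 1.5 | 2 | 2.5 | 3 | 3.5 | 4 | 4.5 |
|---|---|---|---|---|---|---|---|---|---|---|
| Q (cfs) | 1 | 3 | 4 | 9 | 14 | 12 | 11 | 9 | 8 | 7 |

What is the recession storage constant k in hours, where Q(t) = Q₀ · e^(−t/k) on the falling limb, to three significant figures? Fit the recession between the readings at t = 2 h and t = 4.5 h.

k ≈ 3.61 h

On the falling limb, Q drops from 14 to 7 cfs between t = 2 h and t = 4.5 h (Δt = 2.5 h).
k = −Δt / ln(Q₂/Q₁) = −2.5 / ln(7/14) = 3.61 h.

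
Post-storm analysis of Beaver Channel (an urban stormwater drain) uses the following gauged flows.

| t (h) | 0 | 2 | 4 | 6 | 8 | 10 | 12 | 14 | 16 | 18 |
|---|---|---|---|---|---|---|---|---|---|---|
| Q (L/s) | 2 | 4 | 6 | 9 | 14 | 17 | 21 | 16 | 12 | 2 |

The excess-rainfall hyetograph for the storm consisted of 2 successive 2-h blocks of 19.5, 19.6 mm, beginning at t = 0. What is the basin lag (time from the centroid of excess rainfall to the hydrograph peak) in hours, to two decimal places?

t_L ≈ 10.00 h

Centroid of excess rainfall: t_c = Σ P_i·t̄_i / ΣP_i = 2.0026 h (block centres at 1, 3 h).
Hydrograph peak occurs at t = 12 h, so basin lag t_L = 12 − 2.0026 = 10.00 h.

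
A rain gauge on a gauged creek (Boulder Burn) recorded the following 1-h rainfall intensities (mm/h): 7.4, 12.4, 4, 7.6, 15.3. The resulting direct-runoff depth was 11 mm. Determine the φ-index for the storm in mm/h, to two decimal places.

Only the 2 blocks with intensity above φ contribute runoff: 12.4, 15.3 mm/h.
Σ(I−φ)·Δt = d  ⇒  (12.4+15.3 − 2φ)·1 = 11
φ = (27.70 − 11/1) / 2 = 8.35 mm/h.

φ ≈ 8.35 mm/h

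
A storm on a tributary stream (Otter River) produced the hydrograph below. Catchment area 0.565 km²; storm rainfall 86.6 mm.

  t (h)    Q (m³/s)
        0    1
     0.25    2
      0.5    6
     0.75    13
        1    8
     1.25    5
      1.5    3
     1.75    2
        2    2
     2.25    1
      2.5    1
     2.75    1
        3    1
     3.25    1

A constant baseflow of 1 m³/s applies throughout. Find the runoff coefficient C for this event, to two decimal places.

C ≈ 0.61

ΣQ_DR = 33.00 m³/s; V = ΣQ_DR·Δt = 29700 m³.
Runoff depth d = V / A = 52.57 mm.
C = d / P = 52.57 / 86.6 = 0.61.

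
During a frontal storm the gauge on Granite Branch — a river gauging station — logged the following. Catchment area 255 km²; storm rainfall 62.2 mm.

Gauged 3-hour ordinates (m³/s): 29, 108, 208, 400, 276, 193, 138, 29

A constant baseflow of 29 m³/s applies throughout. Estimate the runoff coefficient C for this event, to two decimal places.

ΣQ_DR = 1149 m³/s; V = ΣQ_DR·Δt = 1.241 × 10^7 m³.
Runoff depth d = V / A = 48.66 mm.
C = d / P = 48.66 / 62.2 = 0.78.

C ≈ 0.78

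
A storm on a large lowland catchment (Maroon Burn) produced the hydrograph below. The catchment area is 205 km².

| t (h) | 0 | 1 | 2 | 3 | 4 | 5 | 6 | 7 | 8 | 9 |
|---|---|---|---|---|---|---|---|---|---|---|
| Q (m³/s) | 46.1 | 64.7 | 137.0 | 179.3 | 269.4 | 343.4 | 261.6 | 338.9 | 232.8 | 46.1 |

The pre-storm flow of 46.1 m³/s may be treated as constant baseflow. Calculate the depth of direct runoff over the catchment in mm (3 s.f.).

d ≈ 25.6 mm

Direct runoff: 0.0, 18.6, 90.9, 133.2, 223.3, 297.3, 215.5, 292.8, 186.7, 0.0 m³/s; ΣQ_DR = 1458 m³/s.
V = ΣQ_DR · Δt = 1458 × 3600 s = 5.250 × 10^6 m³.
Over A = 205 km², depth = V / A = 25.6 mm.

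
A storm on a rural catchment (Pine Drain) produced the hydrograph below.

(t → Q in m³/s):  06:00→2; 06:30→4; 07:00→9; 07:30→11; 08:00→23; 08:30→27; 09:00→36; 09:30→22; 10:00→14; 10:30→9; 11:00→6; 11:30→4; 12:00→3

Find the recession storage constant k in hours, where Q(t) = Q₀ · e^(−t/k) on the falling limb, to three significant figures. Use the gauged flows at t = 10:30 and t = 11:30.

k ≈ 1.23 h

On the falling limb, Q drops from 9 to 4 m³/s between t = 10:30 and t = 11:30 (Δt = 1 h).
k = −Δt / ln(Q₂/Q₁) = −1 / ln(4/9) = 1.23 h.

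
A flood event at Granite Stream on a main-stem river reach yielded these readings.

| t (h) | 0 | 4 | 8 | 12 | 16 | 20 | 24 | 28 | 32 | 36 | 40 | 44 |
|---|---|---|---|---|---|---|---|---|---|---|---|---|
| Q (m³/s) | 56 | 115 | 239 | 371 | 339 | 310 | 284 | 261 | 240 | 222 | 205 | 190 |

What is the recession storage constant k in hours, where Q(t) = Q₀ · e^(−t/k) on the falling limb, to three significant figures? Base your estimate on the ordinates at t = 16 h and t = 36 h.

On the falling limb, Q drops from 339 to 222 m³/s between t = 16 h and t = 36 h (Δt = 20 h).
k = −Δt / ln(Q₂/Q₁) = −20 / ln(222/339) = 47.2 h.

k ≈ 47.2 h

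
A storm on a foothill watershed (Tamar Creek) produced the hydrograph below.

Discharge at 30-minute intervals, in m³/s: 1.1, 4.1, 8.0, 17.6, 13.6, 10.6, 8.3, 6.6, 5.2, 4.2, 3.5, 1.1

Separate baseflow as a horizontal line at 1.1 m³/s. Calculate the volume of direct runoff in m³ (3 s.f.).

Direct-runoff ordinates (Q − Q_b): 0.0, 3.0, 6.9, 16.5, 12.5, 9.5, 7.2, 5.5, 4.1, 3.1, 2.4, 0.0 m³/s.
ΣQ_DR = 70.70 m³/s.
With Δt = 0.5 h = 1800 s, V = ΣQ_DR · Δt = 70.70 × 1800 = 1.27 × 10^5 m³.

V ≈ 1.27 × 10^5 m³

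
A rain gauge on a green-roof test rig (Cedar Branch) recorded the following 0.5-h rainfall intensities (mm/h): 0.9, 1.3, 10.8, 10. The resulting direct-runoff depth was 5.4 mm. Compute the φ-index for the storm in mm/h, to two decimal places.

Only the 2 blocks with intensity above φ contribute runoff: 10.8, 10 mm/h.
Σ(I−φ)·Δt = d  ⇒  (10.8+10 − 2φ)·0.5 = 5.4
φ = (20.80 − 5.4/0.5) / 2 = 5.00 mm/h.

φ ≈ 5.00 mm/h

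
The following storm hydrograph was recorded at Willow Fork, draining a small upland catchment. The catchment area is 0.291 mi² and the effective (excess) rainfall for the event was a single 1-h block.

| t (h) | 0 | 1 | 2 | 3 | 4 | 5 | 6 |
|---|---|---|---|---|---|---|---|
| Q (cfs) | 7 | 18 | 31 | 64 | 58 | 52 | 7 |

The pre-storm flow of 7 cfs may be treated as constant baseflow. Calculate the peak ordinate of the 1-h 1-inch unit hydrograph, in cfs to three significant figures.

Direct runoff: 0.0, 11.0, 24.0, 57.0, 51.0, 45.0, 0.0 cfs; ΣQ_DR = 188.0 cfs, peak = 57.0 cfs.
Runoff depth d = ΣQ_DR·Δt / A = 188.0 × 3600 / (0.291 mi²) = 1.001 in.
The 1-inch UH is the DRH scaled by (1 in)/d, so U_p = 57.0 × 1/1.001 = 56.9 cfs.

U_p ≈ 56.9 cfs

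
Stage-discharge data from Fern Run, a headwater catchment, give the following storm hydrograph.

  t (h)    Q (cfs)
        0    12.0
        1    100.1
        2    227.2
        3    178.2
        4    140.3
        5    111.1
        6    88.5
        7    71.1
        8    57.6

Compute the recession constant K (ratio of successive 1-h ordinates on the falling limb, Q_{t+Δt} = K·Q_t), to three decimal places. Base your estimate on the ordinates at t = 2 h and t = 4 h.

K ≈ 0.786

Using the recession-limb readings at t = 2 h and t = 4 h: Q falls from 227.2 to 140.3 cfs over 2 intervals.
K = (Q₂/Q₁)^(1/2) = (140.3/227.2)^(1/2) = 0.786.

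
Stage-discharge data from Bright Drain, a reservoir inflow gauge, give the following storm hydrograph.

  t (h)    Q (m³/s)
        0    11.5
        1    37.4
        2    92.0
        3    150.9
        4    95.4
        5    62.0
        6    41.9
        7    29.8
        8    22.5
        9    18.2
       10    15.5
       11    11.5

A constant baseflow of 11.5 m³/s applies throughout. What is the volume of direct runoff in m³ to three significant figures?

V ≈ 1.62 × 10^6 m³

Direct-runoff ordinates (Q − Q_b): 0.0, 25.9, 80.5, 139.4, 83.9, 50.5, 30.4, 18.3, 11.0, 6.7, 4.0, 0.0 m³/s.
ΣQ_DR = 450.6 m³/s.
With Δt = 1 h = 3600 s, V = ΣQ_DR · Δt = 450.6 × 3600 = 1.62 × 10^6 m³.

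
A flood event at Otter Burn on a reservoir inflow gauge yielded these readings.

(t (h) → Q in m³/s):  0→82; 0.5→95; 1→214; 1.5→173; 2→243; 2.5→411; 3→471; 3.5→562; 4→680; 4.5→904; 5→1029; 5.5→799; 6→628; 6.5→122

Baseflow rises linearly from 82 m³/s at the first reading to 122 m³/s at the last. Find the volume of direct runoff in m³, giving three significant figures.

Direct-runoff ordinates (Q − Q_b): 0.00, 9.92, 125.85, 81.77, 148.69, 313.62, 370.54, 458.46, 573.38, 794.31, 916.23, 683.15, 509.08, 0.00 m³/s.
ΣQ_DR = 4985 m³/s.
With Δt = 0.5 h = 1800 s, V = ΣQ_DR · Δt = 4985 × 1800 = 8.97 × 10^6 m³.

V ≈ 8.97 × 10^6 m³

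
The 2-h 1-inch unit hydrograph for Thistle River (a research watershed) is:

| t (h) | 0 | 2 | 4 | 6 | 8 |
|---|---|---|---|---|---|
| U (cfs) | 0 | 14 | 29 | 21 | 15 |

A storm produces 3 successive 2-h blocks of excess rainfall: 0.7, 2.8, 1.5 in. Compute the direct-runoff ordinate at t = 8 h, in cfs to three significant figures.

Q ≈ 113 cfs

By discrete convolution, Q_j = Σ (P_i / 1 in) · U_{j−i}.
At t = 8 h (j=4): Q = (0.7/1)·15 + (2.8/1)·21 + (1.5/1)·29 = 113 cfs.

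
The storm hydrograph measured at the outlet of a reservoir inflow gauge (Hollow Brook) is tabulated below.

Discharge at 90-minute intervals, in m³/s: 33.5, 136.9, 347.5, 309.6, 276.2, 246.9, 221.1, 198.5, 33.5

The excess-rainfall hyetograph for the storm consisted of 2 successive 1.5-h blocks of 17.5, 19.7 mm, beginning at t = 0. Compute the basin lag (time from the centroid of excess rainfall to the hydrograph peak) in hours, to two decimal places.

Centroid of excess rainfall: t_c = Σ P_i·t̄_i / ΣP_i = 1.5444 h (block centres at 0.75, 2.25 h).
Hydrograph peak occurs at t = 3 h, so basin lag t_L = 3 − 1.5444 = 1.46 h.

t_L ≈ 1.46 h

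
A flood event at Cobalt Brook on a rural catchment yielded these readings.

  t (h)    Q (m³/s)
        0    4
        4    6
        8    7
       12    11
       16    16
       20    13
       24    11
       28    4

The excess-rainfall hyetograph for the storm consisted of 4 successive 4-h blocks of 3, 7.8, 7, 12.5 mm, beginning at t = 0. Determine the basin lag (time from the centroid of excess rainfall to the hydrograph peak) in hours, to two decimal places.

Centroid of excess rainfall: t_c = Σ P_i·t̄_i / ΣP_i = 9.8284 h (block centres at 2, 6, 10, 14 h).
Hydrograph peak occurs at t = 16 h, so basin lag t_L = 16 − 9.8284 = 6.17 h.

t_L ≈ 6.17 h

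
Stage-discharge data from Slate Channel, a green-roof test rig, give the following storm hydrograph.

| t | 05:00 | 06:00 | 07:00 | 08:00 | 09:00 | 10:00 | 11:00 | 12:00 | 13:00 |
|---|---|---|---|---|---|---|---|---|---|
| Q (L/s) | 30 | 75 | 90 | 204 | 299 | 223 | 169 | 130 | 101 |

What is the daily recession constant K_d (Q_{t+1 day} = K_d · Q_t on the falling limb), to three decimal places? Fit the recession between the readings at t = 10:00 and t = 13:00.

K_d ≈ 0.002

Between t = 10:00 and t = 13:00 the flow falls from 223 to 101 L/s over 3×1 h = 3 h.
Per-interval ratio K = (101/223)^(1/3) = 0.7680; K_d = K^(24/1) = 0.002.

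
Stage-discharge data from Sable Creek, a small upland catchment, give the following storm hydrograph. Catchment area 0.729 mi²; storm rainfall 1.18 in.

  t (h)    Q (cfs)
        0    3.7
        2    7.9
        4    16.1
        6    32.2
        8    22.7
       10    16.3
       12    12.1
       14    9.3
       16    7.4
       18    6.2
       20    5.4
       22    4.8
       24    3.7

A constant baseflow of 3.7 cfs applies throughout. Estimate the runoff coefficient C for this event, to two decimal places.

ΣQ_DR = 99.70 cfs; V = ΣQ_DR·Δt = 7.178 × 10^5 ft³.
Runoff depth d = V / A = 0.4239 in.
C = d / P = 0.4239 / 1.18 = 0.36.

C ≈ 0.36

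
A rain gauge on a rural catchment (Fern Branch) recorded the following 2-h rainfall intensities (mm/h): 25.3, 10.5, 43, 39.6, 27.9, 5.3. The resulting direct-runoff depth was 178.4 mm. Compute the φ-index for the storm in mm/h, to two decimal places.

Only the 4 blocks with intensity above φ contribute runoff: 25.3, 43, 39.6, 27.9 mm/h.
Σ(I−φ)·Δt = d  ⇒  (25.3+43+39.6+27.9 − 4φ)·2 = 178.4
φ = (135.8 − 178.4/2) / 4 = 11.65 mm/h.

φ ≈ 11.65 mm/h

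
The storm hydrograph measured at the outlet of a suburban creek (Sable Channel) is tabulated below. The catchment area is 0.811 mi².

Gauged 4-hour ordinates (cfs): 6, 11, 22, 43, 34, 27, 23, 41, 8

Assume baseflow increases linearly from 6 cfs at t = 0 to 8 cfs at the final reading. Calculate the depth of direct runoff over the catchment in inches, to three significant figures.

Direct runoff: 0.00, 4.75, 15.50, 36.25, 27.00, 19.75, 15.50, 33.25, 0.00 cfs; ΣQ_DR = 152.0 cfs.
V = ΣQ_DR · Δt = 152.0 × 14400 s = 2.189 × 10^6 ft³.
Over A = 0.811 mi², depth = V / A = 1.16 in.

d ≈ 1.16 in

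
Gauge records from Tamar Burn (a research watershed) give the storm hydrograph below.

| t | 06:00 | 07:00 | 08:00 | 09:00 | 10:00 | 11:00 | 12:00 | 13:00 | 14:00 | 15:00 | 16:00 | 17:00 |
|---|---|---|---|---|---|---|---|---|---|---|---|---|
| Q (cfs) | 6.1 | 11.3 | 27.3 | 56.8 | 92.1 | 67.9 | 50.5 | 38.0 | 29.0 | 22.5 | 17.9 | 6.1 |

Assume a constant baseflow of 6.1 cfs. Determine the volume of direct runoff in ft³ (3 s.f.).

V ≈ 1.27 × 10^6 ft³

Direct-runoff ordinates (Q − Q_b): 0.0, 5.2, 21.2, 50.7, 86.0, 61.8, 44.4, 31.9, 22.9, 16.4, 11.8, 0.0 cfs.
ΣQ_DR = 352.3 cfs.
With Δt = 1 h = 3600 s, V = ΣQ_DR · Δt = 352.3 × 3600 = 1.27 × 10^6 ft³.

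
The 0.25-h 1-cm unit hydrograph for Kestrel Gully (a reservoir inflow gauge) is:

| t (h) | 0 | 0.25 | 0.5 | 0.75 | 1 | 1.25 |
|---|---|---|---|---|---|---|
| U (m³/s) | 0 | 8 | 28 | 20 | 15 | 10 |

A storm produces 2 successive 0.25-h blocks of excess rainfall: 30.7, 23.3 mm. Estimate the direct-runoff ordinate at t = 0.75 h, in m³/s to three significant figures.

By discrete convolution, Q_j = Σ (P_i / 10 mm) · U_{j−i}.
At t = 0.75 h (j=3): Q = (30.7/10)·20 + (23.3/10)·28 = 127 m³/s.

Q ≈ 127 m³/s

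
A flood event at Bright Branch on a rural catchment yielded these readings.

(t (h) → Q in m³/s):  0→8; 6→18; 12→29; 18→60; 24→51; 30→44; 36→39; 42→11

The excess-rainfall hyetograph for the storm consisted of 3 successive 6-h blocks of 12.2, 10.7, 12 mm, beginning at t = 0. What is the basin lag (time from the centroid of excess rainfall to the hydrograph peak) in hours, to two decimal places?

Centroid of excess rainfall: t_c = Σ P_i·t̄_i / ΣP_i = 8.9656 h (block centres at 3, 9, 15 h).
Hydrograph peak occurs at t = 18 h, so basin lag t_L = 18 − 8.9656 = 9.03 h.

t_L ≈ 9.03 h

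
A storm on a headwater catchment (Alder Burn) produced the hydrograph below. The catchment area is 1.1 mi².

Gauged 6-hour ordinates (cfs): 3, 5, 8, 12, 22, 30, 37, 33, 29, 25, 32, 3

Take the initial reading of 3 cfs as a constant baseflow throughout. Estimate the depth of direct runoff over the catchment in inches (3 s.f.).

Direct runoff: 0.0, 2.0, 5.0, 9.0, 19.0, 27.0, 34.0, 30.0, 26.0, 22.0, 29.0, 0.0 cfs; ΣQ_DR = 203.0 cfs.
V = ΣQ_DR · Δt = 203.0 × 21600 s = 4.385 × 10^6 ft³.
Over A = 1.1 mi², depth = V / A = 1.72 in.

d ≈ 1.72 in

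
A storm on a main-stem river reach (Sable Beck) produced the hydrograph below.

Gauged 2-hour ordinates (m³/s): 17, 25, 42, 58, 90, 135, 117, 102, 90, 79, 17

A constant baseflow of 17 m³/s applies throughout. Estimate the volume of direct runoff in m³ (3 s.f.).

Direct-runoff ordinates (Q − Q_b): 0.0, 8.0, 25.0, 41.0, 73.0, 118.0, 100.0, 85.0, 73.0, 62.0, 0.0 m³/s.
ΣQ_DR = 585.0 m³/s.
With Δt = 2 h = 7200 s, V = ΣQ_DR · Δt = 585.0 × 7200 = 4.21 × 10^6 m³.

V ≈ 4.21 × 10^6 m³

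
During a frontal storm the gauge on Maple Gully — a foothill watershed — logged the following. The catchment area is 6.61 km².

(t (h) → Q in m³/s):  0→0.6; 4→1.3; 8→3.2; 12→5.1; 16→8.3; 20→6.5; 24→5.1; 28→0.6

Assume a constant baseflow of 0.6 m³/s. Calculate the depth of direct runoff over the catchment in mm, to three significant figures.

Direct runoff: 0.0, 0.7, 2.6, 4.5, 7.7, 5.9, 4.5, 0.0 m³/s; ΣQ_DR = 25.90 m³/s.
V = ΣQ_DR · Δt = 25.90 × 14400 s = 3.730 × 10^5 m³.
Over A = 6.61 km², depth = V / A = 56.4 mm.

d ≈ 56.4 mm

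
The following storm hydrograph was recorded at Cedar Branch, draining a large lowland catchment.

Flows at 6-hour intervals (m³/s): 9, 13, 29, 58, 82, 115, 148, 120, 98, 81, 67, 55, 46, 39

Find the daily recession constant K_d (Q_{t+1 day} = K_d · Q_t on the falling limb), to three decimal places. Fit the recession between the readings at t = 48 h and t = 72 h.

Between t = 48 h and t = 72 h the flow falls from 98 to 46 m³/s over 4×6 h = 24 h.
Per-interval ratio K = (46/98)^(1/4) = 0.8277; K_d = K^(24/6) = 0.469.

K_d ≈ 0.469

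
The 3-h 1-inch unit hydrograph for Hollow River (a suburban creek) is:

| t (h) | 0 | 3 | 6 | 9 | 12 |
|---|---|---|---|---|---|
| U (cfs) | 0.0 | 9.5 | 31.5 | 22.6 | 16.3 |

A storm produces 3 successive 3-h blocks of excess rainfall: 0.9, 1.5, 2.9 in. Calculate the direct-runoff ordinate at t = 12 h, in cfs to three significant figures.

Q ≈ 140 cfs

By discrete convolution, Q_j = Σ (P_i / 1 in) · U_{j−i}.
At t = 12 h (j=4): Q = (0.9/1)·16.3 + (1.5/1)·22.6 + (2.9/1)·31.5 = 140 cfs.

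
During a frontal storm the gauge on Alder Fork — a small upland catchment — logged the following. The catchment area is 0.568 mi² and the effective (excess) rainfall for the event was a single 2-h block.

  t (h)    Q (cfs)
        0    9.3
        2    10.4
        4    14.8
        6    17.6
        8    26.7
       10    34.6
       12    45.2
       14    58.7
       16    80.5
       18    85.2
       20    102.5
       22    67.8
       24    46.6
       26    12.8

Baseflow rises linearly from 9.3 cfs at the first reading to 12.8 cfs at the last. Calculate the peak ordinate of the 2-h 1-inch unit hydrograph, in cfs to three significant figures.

Direct runoff: 0.00, 0.83, 4.96, 7.49, 16.32, 23.95, 34.28, 47.52, 69.05, 73.48, 90.51, 55.54, 34.07, 0.00 cfs; ΣQ_DR = 458.0 cfs, peak = 90.51 cfs.
Runoff depth d = ΣQ_DR·Δt / A = 458.0 × 7200 / (0.568 mi²) = 2.499 in.
The 1-inch UH is the DRH scaled by (1 in)/d, so U_p = 90.51 × 1/2.499 = 36.2 cfs.

U_p ≈ 36.2 cfs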